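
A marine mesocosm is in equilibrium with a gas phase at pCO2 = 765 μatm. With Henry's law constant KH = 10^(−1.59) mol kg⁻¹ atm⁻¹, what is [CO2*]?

[CO2*] = 19.7 μmol/kg

KH = 10^(−1.59) = 2.570×10^-2 mol kg⁻¹ atm⁻¹
[CO2*] = KH · pCO2 = 2.570×10^-2 × 765×10^-6 atm = 1.97×10^-5 mol/kg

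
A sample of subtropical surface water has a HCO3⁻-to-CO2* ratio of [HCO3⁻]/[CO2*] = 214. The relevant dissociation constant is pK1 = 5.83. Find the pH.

From K1 = [H⁺][HCO3⁻]/[CO2*]:  pH = pK1 + log₁₀([HCO3⁻]/[CO2*])
log₁₀(214) = +2.330
pH = 5.83 + (+2.330) = 8.16

pH = 8.16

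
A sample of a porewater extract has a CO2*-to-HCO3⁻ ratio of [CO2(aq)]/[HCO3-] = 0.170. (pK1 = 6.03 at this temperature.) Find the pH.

pH = 6.80

From K1 = [H⁺][HCO3-]/[CO2(aq)]:  pH = pK1 − log₁₀([CO2(aq)]/[HCO3-])
log₁₀(0.170) = -0.770
pH = 6.03 − (-0.770) = 6.80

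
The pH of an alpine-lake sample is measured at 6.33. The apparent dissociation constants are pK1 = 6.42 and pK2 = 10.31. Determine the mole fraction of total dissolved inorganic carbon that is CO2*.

α₀ = 1 / (1 + K1/[H⁺] + K1K2/[H⁺]²) = 1 / (1 + 10^-0.09 + 10^-4.07)
   = 1 / (1 + 0.81283 + 8.5114×10^-5) = 1/1.8129 = 0.5516

α₀ = 0.552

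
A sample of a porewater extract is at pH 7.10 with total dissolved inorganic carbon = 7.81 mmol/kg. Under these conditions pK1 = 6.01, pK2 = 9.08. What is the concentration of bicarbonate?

α₁ = 1 / (1 + [H⁺]/K1 + K2/[H⁺]) = 1 / (1 + 10^-1.09 + 10^-1.98)
   = 1 / (1 + 0.081283 + 0.010471) = 1/1.0918 = 0.9160
[HCO3⁻] = α₁ × DIC = 0.9160 × 7.81 = 7.15 mmol/kg

[HCO3⁻] = 7.15 mmol/kg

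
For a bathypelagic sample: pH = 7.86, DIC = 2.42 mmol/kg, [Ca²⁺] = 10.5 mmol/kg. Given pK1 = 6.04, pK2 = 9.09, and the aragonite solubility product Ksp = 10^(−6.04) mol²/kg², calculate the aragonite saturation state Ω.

α₂ = 1 / (1 + [H⁺]/K2 + [H⁺]²/(K1K2)) = 1 / (1 + 10^+1.23 + 10^-0.59)
   = 1 / (1 + 16.982 + 0.25704) = 1/18.239 = 0.05483
[CO3²⁻] = α₂ × DIC = 0.05483 × 2.42 = 0.1327 mmol/kg
Ksp = 10^(−6.04) = 9.120×10^-7
Ω = [Ca²⁺][CO3²⁻]/Ksp = (10.5×10^-3)(1.327×10^-4) / 9.120×10^-7 = 1.53

Ω = 1.53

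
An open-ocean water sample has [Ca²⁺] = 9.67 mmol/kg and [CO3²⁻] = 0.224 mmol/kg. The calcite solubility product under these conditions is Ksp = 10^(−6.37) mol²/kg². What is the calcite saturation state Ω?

Ω = 5.08

Ksp = 10^(−6.37) = 4.266×10^-7
Ω = [Ca²⁺][CO3²⁻]/Ksp = (9.67×10^-3)(0.224×10^-3) / 4.266×10^-7 = 5.08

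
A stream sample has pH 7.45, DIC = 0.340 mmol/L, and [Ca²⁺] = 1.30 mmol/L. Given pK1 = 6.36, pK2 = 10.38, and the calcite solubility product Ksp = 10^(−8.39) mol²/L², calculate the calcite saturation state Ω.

Ω = 0.118

α₂ = 1 / (1 + [H⁺]/K2 + [H⁺]²/(K1K2)) = 1 / (1 + 10^+2.93 + 10^+1.84)
   = 1 / (1 + 851.14 + 69.183) = 1/921.32 = 0.001085
[CO3²⁻] = α₂ × DIC = 0.001085 × 0.340 = 0.0003690 mmol/L = 0.3690 μmol/L
Ksp = 10^(−8.39) = 4.074×10^-9
Ω = [Ca²⁺][CO3²⁻]/Ksp = (1.30×10^-3)(3.690×10^-7) / 4.074×10^-9 = 0.118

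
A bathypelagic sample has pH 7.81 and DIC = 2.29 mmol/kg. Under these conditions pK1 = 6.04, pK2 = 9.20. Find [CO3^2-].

[CO3²⁻] = 0.0882 mmol/kg

α₂ = 1 / (1 + [H⁺]/K2 + [H⁺]²/(K1K2)) = 1 / (1 + 10^+1.39 + 10^-0.38)
   = 1 / (1 + 24.547 + 0.41687) = 1/25.964 = 0.03851
[CO3²⁻] = α₂ × DIC = 0.03851 × 2.29 = 0.0882 mmol/kg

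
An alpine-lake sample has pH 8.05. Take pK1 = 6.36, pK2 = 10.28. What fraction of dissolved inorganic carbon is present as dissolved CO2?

α₀ = 0.0199

α₀ = 1 / (1 + K1/[H⁺] + K1K2/[H⁺]²) = 1 / (1 + 10^+1.69 + 10^-0.54)
   = 1 / (1 + 48.978 + 0.28840) = 1/50.266 = 0.01989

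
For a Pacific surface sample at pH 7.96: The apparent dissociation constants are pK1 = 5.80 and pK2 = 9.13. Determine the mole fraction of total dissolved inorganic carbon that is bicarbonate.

α₁ = 1 / (1 + [H⁺]/K1 + K2/[H⁺]) = 1 / (1 + 10^-2.16 + 10^-1.17)
   = 1 / (1 + 0.0069183 + 0.067608) = 1/1.0745 = 0.9306

α₁ = 0.931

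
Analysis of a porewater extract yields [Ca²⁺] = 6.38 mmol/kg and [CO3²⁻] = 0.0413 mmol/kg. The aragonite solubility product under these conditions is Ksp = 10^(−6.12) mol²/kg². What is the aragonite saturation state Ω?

Ksp = 10^(−6.12) = 7.586×10^-7
Ω = [Ca²⁺][CO3²⁻]/Ksp = (6.38×10^-3)(0.0413×10^-3) / 7.586×10^-7 = 0.347

Ω = 0.347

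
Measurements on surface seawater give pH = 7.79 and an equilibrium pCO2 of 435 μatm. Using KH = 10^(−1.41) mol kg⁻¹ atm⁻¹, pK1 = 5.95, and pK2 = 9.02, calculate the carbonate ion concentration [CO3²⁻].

[CO2*] = KH · pCO2 = 10^(−1.41) × 435×10^-6 = 1.692×10^-5 mol/kg
α₀ = 1/(1 + K1/[H⁺] + K1K2/[H⁺]²) = 1/(1 + 10^+1.84 + 10^+0.61) = 0.01347
DIC = [CO2*]/α₀ = 1.692×10^-5 / 0.01347 = 1.257 mmol/kg
[CO3²⁻] = α₂·DIC; α₂ = 0.05486, so [CO3²⁻] = 0.05486 × 1.257 = 0.0689 mmol/kg

[CO3²⁻] = 0.0689 mmol/kg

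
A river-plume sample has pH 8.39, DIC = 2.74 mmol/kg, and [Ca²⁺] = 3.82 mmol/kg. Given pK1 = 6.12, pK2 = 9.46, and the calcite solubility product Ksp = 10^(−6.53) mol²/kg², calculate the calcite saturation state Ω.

Ω = 2.77

α₂ = 1 / (1 + [H⁺]/K2 + [H⁺]²/(K1K2)) = 1 / (1 + 10^+1.07 + 10^-1.20)
   = 1 / (1 + 11.749 + 0.063096) = 1/12.812 = 0.07805
[CO3²⁻] = α₂ × DIC = 0.07805 × 2.74 = 0.2139 mmol/kg
Ksp = 10^(−6.53) = 2.951×10^-7
Ω = [Ca²⁺][CO3²⁻]/Ksp = (3.82×10^-3)(2.139×10^-4) / 2.951×10^-7 = 2.77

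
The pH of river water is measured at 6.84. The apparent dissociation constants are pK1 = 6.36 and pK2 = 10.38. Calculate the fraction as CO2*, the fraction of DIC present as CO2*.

α₀ = 1 / (1 + K1/[H⁺] + K1K2/[H⁺]²) = 1 / (1 + 10^+0.48 + 10^-3.06)
   = 1 / (1 + 3.0200 + 0.00087096) = 1/4.0208 = 0.2487

α₀ = 0.249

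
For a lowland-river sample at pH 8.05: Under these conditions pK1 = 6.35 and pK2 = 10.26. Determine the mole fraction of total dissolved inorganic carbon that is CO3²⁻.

α₂ = 0.00601

α₂ = 1 / (1 + [H⁺]/K2 + [H⁺]²/(K1K2)) = 1 / (1 + 10^+2.21 + 10^+0.51)
   = 1 / (1 + 162.18 + 3.2359) = 1/166.42 = 0.006009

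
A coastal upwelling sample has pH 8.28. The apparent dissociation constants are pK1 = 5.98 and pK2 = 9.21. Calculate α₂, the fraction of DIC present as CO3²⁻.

α₂ = 1 / (1 + [H⁺]/K2 + [H⁺]²/(K1K2)) = 1 / (1 + 10^+0.93 + 10^-1.37)
   = 1 / (1 + 8.5114 + 0.042658) = 1/9.5540 = 0.1047

α₂ = 0.105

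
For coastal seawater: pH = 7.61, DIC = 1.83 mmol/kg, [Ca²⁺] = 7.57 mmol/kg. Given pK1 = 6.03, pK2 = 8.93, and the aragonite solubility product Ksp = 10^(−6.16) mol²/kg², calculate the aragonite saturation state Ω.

Ω = 0.892

α₂ = 1 / (1 + [H⁺]/K2 + [H⁺]²/(K1K2)) = 1 / (1 + 10^+1.32 + 10^-0.26)
   = 1 / (1 + 20.893 + 0.54954) = 1/22.443 = 0.04456
[CO3²⁻] = α₂ × DIC = 0.04456 × 1.83 = 0.08154 mmol/kg
Ksp = 10^(−6.16) = 6.918×10^-7
Ω = [Ca²⁺][CO3²⁻]/Ksp = (7.57×10^-3)(8.154×10^-5) / 6.918×10^-7 = 0.892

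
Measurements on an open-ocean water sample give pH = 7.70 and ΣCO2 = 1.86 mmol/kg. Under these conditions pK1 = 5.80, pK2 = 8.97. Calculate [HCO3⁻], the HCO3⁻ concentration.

[HCO3⁻] = 1.74 mmol/kg

α₁ = 1 / (1 + [H⁺]/K1 + K2/[H⁺]) = 1 / (1 + 10^-1.90 + 10^-1.27)
   = 1 / (1 + 0.012589 + 0.053703) = 1/1.0663 = 0.9378
[HCO3⁻] = α₁ × DIC = 0.9378 × 1.86 = 1.74 mmol/kg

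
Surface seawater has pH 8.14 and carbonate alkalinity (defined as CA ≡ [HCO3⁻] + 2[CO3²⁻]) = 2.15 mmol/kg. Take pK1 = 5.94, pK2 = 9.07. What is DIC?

CA = [HCO3⁻] + 2[CO3²⁻] = (α₁ + 2α₂)·DIC
At pH 8.14: [H⁺]/K1 = 10^-2.20 = 0.0063096, K2/[H⁺] = 10^-0.93 = 0.11749
α₁ = 1/(1 + 0.0063096 + 0.11749) = 1/1.1238 = 0.8898; α₂ = α₁·K2/[H⁺] = 0.1045
α₁ + 2α₂ = 1.0989
DIC = CA / (α₁ + 2α₂) = 2.15 / 1.0989 = 1.96 mmol/kg

DIC = 1.96 mmol/kg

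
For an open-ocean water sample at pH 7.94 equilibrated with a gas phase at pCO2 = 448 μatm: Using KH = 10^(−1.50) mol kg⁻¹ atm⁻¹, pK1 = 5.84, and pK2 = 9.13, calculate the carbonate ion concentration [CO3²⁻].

[CO3²⁻] = 0.115 mmol/kg

[CO2*] = KH · pCO2 = 10^(−1.50) × 448×10^-6 = 1.417×10^-5 mol/kg
α₀ = 1/(1 + K1/[H⁺] + K1K2/[H⁺]²) = 1/(1 + 10^+2.10 + 10^+0.91) = 0.007406
DIC = [CO2*]/α₀ = 1.417×10^-5 / 0.007406 = 1.913 mmol/kg
[CO3²⁻] = α₂·DIC; α₂ = 0.06020, so [CO3²⁻] = 0.06020 × 1.913 = 0.115 mmol/kg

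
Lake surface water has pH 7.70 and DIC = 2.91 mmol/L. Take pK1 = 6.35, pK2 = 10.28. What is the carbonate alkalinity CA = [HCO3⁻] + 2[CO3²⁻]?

CA = 2.79 mmol/L

CA = [HCO3⁻] + 2[CO3²⁻] = (α₁ + 2α₂)·DIC
At pH 7.70: [H⁺]/K1 = 10^-1.35 = 0.044668, K2/[H⁺] = 10^-2.58 = 0.0026303
α₁ = 1/(1 + 0.044668 + 0.0026303) = 1/1.0473 = 0.9548; α₂ = α₁·K2/[H⁺] = 0.002511
α₁ + 2α₂ = 0.9599
CA = 0.9599 × 2.91 = 2.79 mmol/L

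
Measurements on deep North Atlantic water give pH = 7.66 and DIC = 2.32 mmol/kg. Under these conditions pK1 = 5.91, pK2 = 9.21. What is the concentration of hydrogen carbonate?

α₁ = 1 / (1 + [H⁺]/K1 + K2/[H⁺]) = 1 / (1 + 10^-1.75 + 10^-1.55)
   = 1 / (1 + 0.017783 + 0.028184) = 1/1.0460 = 0.9561
[HCO3⁻] = α₁ × DIC = 0.9561 × 2.32 = 2.22 mmol/kg

[HCO3⁻] = 2.22 mmol/kg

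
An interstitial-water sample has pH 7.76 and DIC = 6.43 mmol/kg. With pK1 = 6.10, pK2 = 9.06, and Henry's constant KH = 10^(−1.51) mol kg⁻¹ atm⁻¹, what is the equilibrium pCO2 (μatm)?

α₀ = 1 / (1 + K1/[H⁺] + K1K2/[H⁺]²) = 1 / (1 + 10^+1.66 + 10^+0.36)
   = 1 / (1 + 45.709 + 2.2909) = 1/49.000 = 0.02041
[CO2*] = α₀ × DIC = 0.02041 × 6.43 = 0.1312 mmol/kg
pCO2 = [CO2*]/KH = 1.312×10^-4 / 3.090×10^-2 = 4250 μatm

pCO2 = 4250 μatm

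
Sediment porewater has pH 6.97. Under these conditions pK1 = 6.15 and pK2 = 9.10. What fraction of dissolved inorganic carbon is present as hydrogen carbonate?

α₁ = 1 / (1 + [H⁺]/K1 + K2/[H⁺]) = 1 / (1 + 10^-0.82 + 10^-2.13)
   = 1 / (1 + 0.15136 + 0.0074131) = 1/1.1588 = 0.8630

α₁ = 0.863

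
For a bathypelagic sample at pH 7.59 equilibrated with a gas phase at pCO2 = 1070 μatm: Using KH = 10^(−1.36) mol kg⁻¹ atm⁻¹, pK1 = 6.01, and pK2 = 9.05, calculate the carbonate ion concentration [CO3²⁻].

[CO2*] = KH · pCO2 = 10^(−1.36) × 1070×10^-6 = 4.671×10^-5 mol/kg
α₀ = 1/(1 + K1/[H⁺] + K1K2/[H⁺]²) = 1/(1 + 10^+1.58 + 10^+0.12) = 0.02479
DIC = [CO2*]/α₀ = 4.671×10^-5 / 0.02479 = 1.884 mmol/kg
[CO3²⁻] = α₂·DIC; α₂ = 0.03268, so [CO3²⁻] = 0.03268 × 1.884 = 0.0616 mmol/kg

[CO3²⁻] = 0.0616 mmol/kg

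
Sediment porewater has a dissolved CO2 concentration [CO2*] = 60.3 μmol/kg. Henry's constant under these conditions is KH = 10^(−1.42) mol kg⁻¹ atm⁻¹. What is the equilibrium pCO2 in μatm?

KH = 10^(−1.42) = 3.802×10^-2 mol kg⁻¹ atm⁻¹
pCO2 = [CO2*]/KH = 60.3×10^-6 / 3.802×10^-2 = 1.59×10^-3 atm = 1590 μatm

pCO2 = 1590 μatm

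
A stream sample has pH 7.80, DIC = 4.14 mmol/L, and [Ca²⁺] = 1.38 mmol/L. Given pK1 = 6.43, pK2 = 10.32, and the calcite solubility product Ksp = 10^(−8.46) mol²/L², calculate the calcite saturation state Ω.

α₂ = 1 / (1 + [H⁺]/K2 + [H⁺]²/(K1K2)) = 1 / (1 + 10^+2.52 + 10^+1.15)
   = 1 / (1 + 331.13 + 14.125) = 1/346.26 = 0.002888
[CO3²⁻] = α₂ × DIC = 0.002888 × 4.14 = 0.01196 mmol/L = 11.96 μmol/L
Ksp = 10^(−8.46) = 3.467×10^-9
Ω = [Ca²⁺][CO3²⁻]/Ksp = (1.38×10^-3)(1.196×10^-5) / 3.467×10^-9 = 4.76

Ω = 4.76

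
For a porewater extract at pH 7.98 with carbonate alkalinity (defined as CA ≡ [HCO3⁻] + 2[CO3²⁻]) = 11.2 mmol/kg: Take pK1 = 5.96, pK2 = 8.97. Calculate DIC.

DIC = 10.3 mmol/kg

CA = [HCO3⁻] + 2[CO3²⁻] = (α₁ + 2α₂)·DIC
At pH 7.98: [H⁺]/K1 = 10^-2.02 = 0.0095499, K2/[H⁺] = 10^-0.99 = 0.10233
α₁ = 1/(1 + 0.0095499 + 0.10233) = 1/1.1119 = 0.8994; α₂ = α₁·K2/[H⁺] = 0.09203
α₁ + 2α₂ = 1.0834
DIC = CA / (α₁ + 2α₂) = 11.2 / 1.0834 = 10.3 mmol/kg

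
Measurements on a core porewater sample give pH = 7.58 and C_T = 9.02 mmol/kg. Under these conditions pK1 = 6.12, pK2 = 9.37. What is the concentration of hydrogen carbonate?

α₁ = 1 / (1 + [H⁺]/K1 + K2/[H⁺]) = 1 / (1 + 10^-1.46 + 10^-1.79)
   = 1 / (1 + 0.034674 + 0.016218) = 1/1.0509 = 0.9516
[HCO3⁻] = α₁ × DIC = 0.9516 × 9.02 = 8.58 mmol/kg

[HCO3⁻] = 8.58 mmol/kg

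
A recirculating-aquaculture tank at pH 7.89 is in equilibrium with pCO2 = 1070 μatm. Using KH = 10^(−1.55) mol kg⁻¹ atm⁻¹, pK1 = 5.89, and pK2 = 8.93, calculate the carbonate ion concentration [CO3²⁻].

[CO3²⁻] = 0.275 mmol/kg

[CO2*] = KH · pCO2 = 10^(−1.55) × 1070×10^-6 = 3.016×10^-5 mol/kg
α₀ = 1/(1 + K1/[H⁺] + K1K2/[H⁺]²) = 1/(1 + 10^+2.00 + 10^+0.96) = 0.009081
DIC = [CO2*]/α₀ = 3.016×10^-5 / 0.009081 = 3.321 mmol/kg
[CO3²⁻] = α₂·DIC; α₂ = 0.08282, so [CO3²⁻] = 0.08282 × 3.321 = 0.275 mmol/kg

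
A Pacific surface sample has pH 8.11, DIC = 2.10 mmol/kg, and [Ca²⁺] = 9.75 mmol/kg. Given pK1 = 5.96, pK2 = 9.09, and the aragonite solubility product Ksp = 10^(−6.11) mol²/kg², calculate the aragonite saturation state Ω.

Ω = 2.48

α₂ = 1 / (1 + [H⁺]/K2 + [H⁺]²/(K1K2)) = 1 / (1 + 10^+0.98 + 10^-1.17)
   = 1 / (1 + 9.5499 + 0.067608) = 1/10.618 = 0.09418
[CO3²⁻] = α₂ × DIC = 0.09418 × 2.10 = 0.1978 mmol/kg
Ksp = 10^(−6.11) = 7.762×10^-7
Ω = [Ca²⁺][CO3²⁻]/Ksp = (9.75×10^-3)(1.978×10^-4) / 7.762×10^-7 = 2.48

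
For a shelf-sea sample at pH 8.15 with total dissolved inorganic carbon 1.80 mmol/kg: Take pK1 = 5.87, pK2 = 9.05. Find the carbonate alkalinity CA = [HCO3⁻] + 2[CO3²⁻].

CA = [HCO3⁻] + 2[CO3²⁻] = (α₁ + 2α₂)·DIC
At pH 8.15: [H⁺]/K1 = 10^-2.28 = 0.0052481, K2/[H⁺] = 10^-0.90 = 0.12589
α₁ = 1/(1 + 0.0052481 + 0.12589) = 1/1.1311 = 0.8841; α₂ = α₁·K2/[H⁺] = 0.1113
α₁ + 2α₂ = 1.1067
CA = 1.1067 × 1.80 = 1.99 mmol/kg

CA = 1.99 mmol/kg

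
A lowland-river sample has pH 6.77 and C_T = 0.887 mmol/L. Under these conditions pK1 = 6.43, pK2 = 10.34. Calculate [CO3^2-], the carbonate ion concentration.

[CO3²⁻] = 0.164 μmol/L

α₂ = 1 / (1 + [H⁺]/K2 + [H⁺]²/(K1K2)) = 1 / (1 + 10^+3.57 + 10^+3.23)
   = 1 / (1 + 3715.4 + 1698.2) = 1/5414.6 = 0.0001847
[CO3²⁻] = α₂ × DIC = 0.0001847 × 0.887 = 0.000164 mmol/L = 0.164 μmol/L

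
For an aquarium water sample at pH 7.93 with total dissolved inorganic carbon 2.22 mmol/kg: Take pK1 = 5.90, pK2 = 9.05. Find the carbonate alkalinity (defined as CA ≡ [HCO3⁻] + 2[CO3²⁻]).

CA = 2.36 mmol/kg

CA = [HCO3⁻] + 2[CO3²⁻] = (α₁ + 2α₂)·DIC
At pH 7.93: [H⁺]/K1 = 10^-2.03 = 0.0093325, K2/[H⁺] = 10^-1.12 = 0.075858
α₁ = 1/(1 + 0.0093325 + 0.075858) = 1/1.0852 = 0.9215; α₂ = α₁·K2/[H⁺] = 0.06990
α₁ + 2α₂ = 1.0613
CA = 1.0613 × 2.22 = 2.36 mmol/kg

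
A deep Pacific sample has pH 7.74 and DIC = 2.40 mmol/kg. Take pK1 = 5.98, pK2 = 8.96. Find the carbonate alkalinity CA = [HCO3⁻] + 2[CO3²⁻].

CA = [HCO3⁻] + 2[CO3²⁻] = (α₁ + 2α₂)·DIC
At pH 7.74: [H⁺]/K1 = 10^-1.76 = 0.017378, K2/[H⁺] = 10^-1.22 = 0.060256
α₁ = 1/(1 + 0.017378 + 0.060256) = 1/1.0776 = 0.9280; α₂ = α₁·K2/[H⁺] = 0.05592
α₁ + 2α₂ = 1.0398
CA = 1.0398 × 2.40 = 2.50 mmol/kg

CA = 2.50 mmol/kg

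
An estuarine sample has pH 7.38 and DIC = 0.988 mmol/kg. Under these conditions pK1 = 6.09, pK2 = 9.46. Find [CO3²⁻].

[CO3²⁻] = 7.76 μmol/kg

α₂ = 1 / (1 + [H⁺]/K2 + [H⁺]²/(K1K2)) = 1 / (1 + 10^+2.08 + 10^+0.79)
   = 1 / (1 + 120.23 + 6.1660) = 1/127.39 = 0.007850
[CO3²⁻] = α₂ × DIC = 0.007850 × 0.988 = 0.00776 mmol/kg = 7.76 μmol/kg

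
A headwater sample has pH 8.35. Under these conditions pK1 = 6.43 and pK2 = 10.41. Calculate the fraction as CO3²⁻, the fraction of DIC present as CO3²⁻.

α₂ = 0.00853

α₂ = 1 / (1 + [H⁺]/K2 + [H⁺]²/(K1K2)) = 1 / (1 + 10^+2.06 + 10^+0.14)
   = 1 / (1 + 114.82 + 1.3804) = 1/117.20 = 0.008533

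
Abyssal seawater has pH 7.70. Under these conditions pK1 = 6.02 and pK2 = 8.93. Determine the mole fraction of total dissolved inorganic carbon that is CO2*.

α₀ = 0.0193

α₀ = 1 / (1 + K1/[H⁺] + K1K2/[H⁺]²) = 1 / (1 + 10^+1.68 + 10^+0.45)
   = 1 / (1 + 47.863 + 2.8184) = 1/51.681 = 0.01935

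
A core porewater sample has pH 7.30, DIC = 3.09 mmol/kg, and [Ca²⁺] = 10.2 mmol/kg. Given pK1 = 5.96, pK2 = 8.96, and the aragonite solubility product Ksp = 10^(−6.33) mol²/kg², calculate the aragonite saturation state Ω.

Ω = 1.38

α₂ = 1 / (1 + [H⁺]/K2 + [H⁺]²/(K1K2)) = 1 / (1 + 10^+1.66 + 10^+0.32)
   = 1 / (1 + 45.709 + 2.0893) = 1/48.798 = 0.02049
[CO3²⁻] = α₂ × DIC = 0.02049 × 3.09 = 0.06332 mmol/kg
Ksp = 10^(−6.33) = 4.677×10^-7
Ω = [Ca²⁺][CO3²⁻]/Ksp = (10.2×10^-3)(6.332×10^-5) / 4.677×10^-7 = 1.38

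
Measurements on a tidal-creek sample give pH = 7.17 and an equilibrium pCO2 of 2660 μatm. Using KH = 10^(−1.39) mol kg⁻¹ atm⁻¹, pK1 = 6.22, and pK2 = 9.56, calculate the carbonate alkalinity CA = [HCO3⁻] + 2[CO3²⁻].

CA = 0.974 mmol/kg

[CO2*] = KH · pCO2 = 10^(−1.39) × 2660×10^-6 = 1.084×10^-4 mol/kg
α₀ = 1/(1 + K1/[H⁺] + K1K2/[H⁺]²) = 1/(1 + 10^+0.95 + 10^-1.44) = 0.1005
DIC = [CO2*]/α₀ = 1.084×10^-4 / 0.1005 = 1.078 mmol/kg
CA = (α₁ + 2α₂)·DIC = (0.8958 + 2×0.003649) × 1.078 = 0.974 mmol/kg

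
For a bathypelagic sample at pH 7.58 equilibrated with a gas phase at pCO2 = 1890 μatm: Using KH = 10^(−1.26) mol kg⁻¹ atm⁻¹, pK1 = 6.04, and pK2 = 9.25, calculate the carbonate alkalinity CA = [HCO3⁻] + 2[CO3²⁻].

CA = 3.76 mmol/kg

[CO2*] = KH · pCO2 = 10^(−1.26) × 1890×10^-6 = 1.039×10^-4 mol/kg
α₀ = 1/(1 + K1/[H⁺] + K1K2/[H⁺]²) = 1/(1 + 10^+1.54 + 10^-0.13) = 0.02746
DIC = [CO2*]/α₀ = 1.039×10^-4 / 0.02746 = 3.782 mmol/kg
CA = (α₁ + 2α₂)·DIC = (0.9522 + 2×0.02036) × 3.782 = 3.76 mmol/kg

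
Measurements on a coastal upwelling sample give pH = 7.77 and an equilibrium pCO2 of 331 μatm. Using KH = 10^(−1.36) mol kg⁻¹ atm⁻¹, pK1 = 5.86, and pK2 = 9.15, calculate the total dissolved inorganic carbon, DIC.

DIC = 1.24 mmol/kg

[CO2*] = KH · pCO2 = 10^(−1.36) × 331×10^-6 = 1.445×10^-5 mol/kg
α₀ = 1/(1 + K1/[H⁺] + K1K2/[H⁺]²) = 1/(1 + 10^+1.91 + 10^+0.53) = 0.01167
DIC = [CO2*]/α₀ = 1.445×10^-5 / 0.01167 = 1.24 mmol/kg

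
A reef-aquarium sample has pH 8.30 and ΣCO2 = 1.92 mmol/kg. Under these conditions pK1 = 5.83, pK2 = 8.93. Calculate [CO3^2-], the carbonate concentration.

[CO3²⁻] = 0.364 mmol/kg

α₂ = 1 / (1 + [H⁺]/K2 + [H⁺]²/(K1K2)) = 1 / (1 + 10^+0.63 + 10^-1.84)
   = 1 / (1 + 4.2658 + 0.014454) = 1/5.2802 = 0.1894
[CO3²⁻] = α₂ × DIC = 0.1894 × 1.92 = 0.364 mmol/kg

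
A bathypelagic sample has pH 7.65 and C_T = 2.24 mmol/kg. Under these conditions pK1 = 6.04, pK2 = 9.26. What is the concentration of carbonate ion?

α₂ = 1 / (1 + [H⁺]/K2 + [H⁺]²/(K1K2)) = 1 / (1 + 10^+1.61 + 10^+0.00)
   = 1 / (1 + 40.738 + 1.0000) = 1/42.738 = 0.02340
[CO3²⁻] = α₂ × DIC = 0.02340 × 2.24 = 0.0524 mmol/kg

[CO3²⁻] = 0.0524 mmol/kg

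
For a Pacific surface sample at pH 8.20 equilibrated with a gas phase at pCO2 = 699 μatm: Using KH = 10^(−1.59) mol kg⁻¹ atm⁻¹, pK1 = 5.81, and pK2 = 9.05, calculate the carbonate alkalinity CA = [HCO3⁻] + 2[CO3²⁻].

[CO2*] = KH · pCO2 = 10^(−1.59) × 699×10^-6 = 1.797×10^-5 mol/kg
α₀ = 1/(1 + K1/[H⁺] + K1K2/[H⁺]²) = 1/(1 + 10^+2.39 + 10^+1.54) = 0.003557
DIC = [CO2*]/α₀ = 1.797×10^-5 / 0.003557 = 5.051 mmol/kg
CA = (α₁ + 2α₂)·DIC = (0.8731 + 2×0.1233) × 5.051 = 5.66 mmol/kg

CA = 5.66 mmol/kg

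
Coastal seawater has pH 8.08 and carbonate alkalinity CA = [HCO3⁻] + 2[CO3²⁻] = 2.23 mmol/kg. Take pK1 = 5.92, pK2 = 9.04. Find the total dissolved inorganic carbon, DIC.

CA = [HCO3⁻] + 2[CO3²⁻] = (α₁ + 2α₂)·DIC
At pH 8.08: [H⁺]/K1 = 10^-2.16 = 0.0069183, K2/[H⁺] = 10^-0.96 = 0.10965
α₁ = 1/(1 + 0.0069183 + 0.10965) = 1/1.1166 = 0.8956; α₂ = α₁·K2/[H⁺] = 0.09820
α₁ + 2α₂ = 1.0920
DIC = CA / (α₁ + 2α₂) = 2.23 / 1.0920 = 2.04 mmol/kg

DIC = 2.04 mmol/kg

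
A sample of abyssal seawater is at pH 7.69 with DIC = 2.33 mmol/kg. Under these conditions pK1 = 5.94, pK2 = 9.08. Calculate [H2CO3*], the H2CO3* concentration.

[CO2*] = 0.0391 mmol/kg

α₀ = 1 / (1 + K1/[H⁺] + K1K2/[H⁺]²) = 1 / (1 + 10^+1.75 + 10^+0.36)
   = 1 / (1 + 56.234 + 2.2909) = 1/59.525 = 0.01680
[CO2*] = α₀ × DIC = 0.01680 × 2.33 = 0.0391 mmol/kg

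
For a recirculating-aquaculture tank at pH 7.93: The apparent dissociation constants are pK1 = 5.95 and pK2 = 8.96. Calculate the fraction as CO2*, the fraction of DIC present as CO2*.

α₀ = 0.00949

α₀ = 1 / (1 + K1/[H⁺] + K1K2/[H⁺]²) = 1 / (1 + 10^+1.98 + 10^+0.95)
   = 1 / (1 + 95.499 + 8.9125) = 1/105.41 = 0.009487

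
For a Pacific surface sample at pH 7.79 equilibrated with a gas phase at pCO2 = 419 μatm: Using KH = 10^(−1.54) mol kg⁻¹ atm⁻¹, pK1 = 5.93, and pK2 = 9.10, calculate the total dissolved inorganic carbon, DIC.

DIC = 0.930 mmol/kg

[CO2*] = KH · pCO2 = 10^(−1.54) × 419×10^-6 = 1.208×10^-5 mol/kg
α₀ = 1/(1 + K1/[H⁺] + K1K2/[H⁺]²) = 1/(1 + 10^+1.86 + 10^+0.55) = 0.01299
DIC = [CO2*]/α₀ = 1.208×10^-5 / 0.01299 = 0.930 mmol/kg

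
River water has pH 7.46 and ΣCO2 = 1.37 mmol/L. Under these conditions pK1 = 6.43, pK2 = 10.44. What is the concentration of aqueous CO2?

[CO2*] = 0.117 mmol/L

α₀ = 1 / (1 + K1/[H⁺] + K1K2/[H⁺]²) = 1 / (1 + 10^+1.03 + 10^-1.95)
   = 1 / (1 + 10.715 + 0.011220) = 1/11.726 = 0.08528
[CO2*] = α₀ × DIC = 0.08528 × 1.37 = 0.117 mmol/L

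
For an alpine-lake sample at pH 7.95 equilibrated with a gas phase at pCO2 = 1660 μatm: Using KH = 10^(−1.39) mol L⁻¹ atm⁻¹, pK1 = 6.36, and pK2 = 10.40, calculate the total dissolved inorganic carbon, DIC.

[CO2*] = KH · pCO2 = 10^(−1.39) × 1660×10^-6 = 6.763×10^-5 mol/L
α₀ = 1/(1 + K1/[H⁺] + K1K2/[H⁺]²) = 1/(1 + 10^+1.59 + 10^-0.86) = 0.02497
DIC = [CO2*]/α₀ = 6.763×10^-5 / 0.02497 = 2.71 mmol/L

DIC = 2.71 mmol/L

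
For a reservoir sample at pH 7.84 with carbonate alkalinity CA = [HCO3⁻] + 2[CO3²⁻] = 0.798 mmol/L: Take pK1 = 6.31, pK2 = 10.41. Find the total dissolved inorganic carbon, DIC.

CA = [HCO3⁻] + 2[CO3²⁻] = (α₁ + 2α₂)·DIC
At pH 7.84: [H⁺]/K1 = 10^-1.53 = 0.029512, K2/[H⁺] = 10^-2.57 = 0.0026915
α₁ = 1/(1 + 0.029512 + 0.0026915) = 1/1.0322 = 0.9688; α₂ = α₁·K2/[H⁺] = 0.002608
α₁ + 2α₂ = 0.9740
DIC = CA / (α₁ + 2α₂) = 0.798 / 0.9740 = 0.819 mmol/L

DIC = 0.819 mmol/L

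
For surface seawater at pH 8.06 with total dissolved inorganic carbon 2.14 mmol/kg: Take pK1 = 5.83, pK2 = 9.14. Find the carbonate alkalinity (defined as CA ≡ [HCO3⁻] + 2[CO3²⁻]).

CA = [HCO3⁻] + 2[CO3²⁻] = (α₁ + 2α₂)·DIC
At pH 8.06: [H⁺]/K1 = 10^-2.23 = 0.0058884, K2/[H⁺] = 10^-1.08 = 0.083176
α₁ = 1/(1 + 0.0058884 + 0.083176) = 1/1.0891 = 0.9182; α₂ = α₁·K2/[H⁺] = 0.07637
α₁ + 2α₂ = 1.0710
CA = 1.0710 × 2.14 = 2.29 mmol/kg

CA = 2.29 mmol/kg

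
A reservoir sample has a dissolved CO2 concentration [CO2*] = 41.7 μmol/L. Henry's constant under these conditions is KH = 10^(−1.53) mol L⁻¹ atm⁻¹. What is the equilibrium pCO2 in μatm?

KH = 10^(−1.53) = 2.951×10^-2 mol L⁻¹ atm⁻¹
pCO2 = [CO2*]/KH = 41.7×10^-6 / 2.951×10^-2 = 1.41×10^-3 atm = 1410 μatm

pCO2 = 1410 μatm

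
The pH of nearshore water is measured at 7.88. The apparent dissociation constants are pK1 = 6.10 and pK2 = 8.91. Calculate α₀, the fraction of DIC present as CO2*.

α₀ = 0.0150

α₀ = 1 / (1 + K1/[H⁺] + K1K2/[H⁺]²) = 1 / (1 + 10^+1.78 + 10^+0.75)
   = 1 / (1 + 60.256 + 5.6234) = 1/66.879 = 0.01495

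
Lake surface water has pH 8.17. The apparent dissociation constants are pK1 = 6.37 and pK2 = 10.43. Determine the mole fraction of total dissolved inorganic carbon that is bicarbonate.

α₁ = 0.979

α₁ = 1 / (1 + [H⁺]/K1 + K2/[H⁺]) = 1 / (1 + 10^-1.80 + 10^-2.26)
   = 1 / (1 + 0.015849 + 0.0054954) = 1/1.0213 = 0.9791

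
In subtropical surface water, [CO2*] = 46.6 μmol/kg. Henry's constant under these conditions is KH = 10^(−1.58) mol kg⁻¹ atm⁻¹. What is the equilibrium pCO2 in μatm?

pCO2 = 1770 μatm

KH = 10^(−1.58) = 2.630×10^-2 mol kg⁻¹ atm⁻¹
pCO2 = [CO2*]/KH = 46.6×10^-6 / 2.630×10^-2 = 1.77×10^-3 atm = 1770 μatm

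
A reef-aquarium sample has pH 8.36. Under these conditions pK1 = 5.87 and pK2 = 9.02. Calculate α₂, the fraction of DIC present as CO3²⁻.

α₂ = 0.179

α₂ = 1 / (1 + [H⁺]/K2 + [H⁺]²/(K1K2)) = 1 / (1 + 10^+0.66 + 10^-1.83)
   = 1 / (1 + 4.5709 + 0.014791) = 1/5.5857 = 0.1790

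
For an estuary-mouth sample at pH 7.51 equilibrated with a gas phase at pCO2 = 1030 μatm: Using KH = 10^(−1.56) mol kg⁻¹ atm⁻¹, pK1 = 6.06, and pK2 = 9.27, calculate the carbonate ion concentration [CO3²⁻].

[CO3²⁻] = 13.9 μmol/kg

[CO2*] = KH · pCO2 = 10^(−1.56) × 1030×10^-6 = 2.837×10^-5 mol/kg
α₀ = 1/(1 + K1/[H⁺] + K1K2/[H⁺]²) = 1/(1 + 10^+1.45 + 10^-0.31) = 0.03370
DIC = [CO2*]/α₀ = 2.837×10^-5 / 0.03370 = 0.8418 mmol/kg
[CO3²⁻] = α₂·DIC; α₂ = 0.01651, so [CO3²⁻] = 0.01651 × 0.8418 = 0.0139 mmol/kg = 13.9 μmol/kg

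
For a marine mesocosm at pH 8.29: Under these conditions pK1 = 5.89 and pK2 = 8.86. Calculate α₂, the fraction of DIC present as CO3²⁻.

α₂ = 0.211

α₂ = 1 / (1 + [H⁺]/K2 + [H⁺]²/(K1K2)) = 1 / (1 + 10^+0.57 + 10^-1.83)
   = 1 / (1 + 3.7154 + 0.014791) = 1/4.7301 = 0.2114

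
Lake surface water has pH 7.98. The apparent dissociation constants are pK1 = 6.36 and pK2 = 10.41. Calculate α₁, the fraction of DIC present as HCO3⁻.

α₁ = 0.973

α₁ = 1 / (1 + [H⁺]/K1 + K2/[H⁺]) = 1 / (1 + 10^-1.62 + 10^-2.43)
   = 1 / (1 + 0.023988 + 0.0037154) = 1/1.0277 = 0.9730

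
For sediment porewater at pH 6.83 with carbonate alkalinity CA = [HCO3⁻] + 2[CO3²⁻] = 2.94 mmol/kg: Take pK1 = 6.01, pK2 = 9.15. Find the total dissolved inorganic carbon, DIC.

DIC = 3.37 mmol/kg

CA = [HCO3⁻] + 2[CO3²⁻] = (α₁ + 2α₂)·DIC
At pH 6.83: [H⁺]/K1 = 10^-0.82 = 0.15136, K2/[H⁺] = 10^-2.32 = 0.0047863
α₁ = 1/(1 + 0.15136 + 0.0047863) = 1/1.1561 = 0.8649; α₂ = α₁·K2/[H⁺] = 0.004140
α₁ + 2α₂ = 0.8732
DIC = CA / (α₁ + 2α₂) = 2.94 / 0.8732 = 3.37 mmol/kg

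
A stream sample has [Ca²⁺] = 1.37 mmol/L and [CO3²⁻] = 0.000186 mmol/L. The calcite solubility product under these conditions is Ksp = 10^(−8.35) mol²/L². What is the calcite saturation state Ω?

Ksp = 10^(−8.35) = 4.467×10^-9
Ω = [Ca²⁺][CO3²⁻]/Ksp = (1.37×10^-3)(0.000186×10^-3) / 4.467×10^-9 = 0.0570

Ω = 0.0570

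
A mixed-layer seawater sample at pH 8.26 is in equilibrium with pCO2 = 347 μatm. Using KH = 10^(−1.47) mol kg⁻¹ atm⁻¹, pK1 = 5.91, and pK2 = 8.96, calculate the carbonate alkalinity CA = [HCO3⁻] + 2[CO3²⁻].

CA = 3.68 mmol/kg

[CO2*] = KH · pCO2 = 10^(−1.47) × 347×10^-6 = 1.176×10^-5 mol/kg
α₀ = 1/(1 + K1/[H⁺] + K1K2/[H⁺]²) = 1/(1 + 10^+2.35 + 10^+1.65) = 0.003710
DIC = [CO2*]/α₀ = 1.176×10^-5 / 0.003710 = 3.169 mmol/kg
CA = (α₁ + 2α₂)·DIC = (0.8306 + 2×0.1657) × 3.169 = 3.68 mmol/kg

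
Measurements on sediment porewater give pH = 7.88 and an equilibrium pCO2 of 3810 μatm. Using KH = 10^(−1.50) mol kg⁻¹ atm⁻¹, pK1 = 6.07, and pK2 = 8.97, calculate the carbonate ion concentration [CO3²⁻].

[CO2*] = KH · pCO2 = 10^(−1.50) × 3810×10^-6 = 1.205×10^-4 mol/kg
α₀ = 1/(1 + K1/[H⁺] + K1K2/[H⁺]²) = 1/(1 + 10^+1.81 + 10^+0.72) = 0.01412
DIC = [CO2*]/α₀ = 1.205×10^-4 / 0.01412 = 8.532 mmol/kg
[CO3²⁻] = α₂·DIC; α₂ = 0.07411, so [CO3²⁻] = 0.07411 × 8.532 = 0.632 mmol/kg

[CO3²⁻] = 0.632 mmol/kg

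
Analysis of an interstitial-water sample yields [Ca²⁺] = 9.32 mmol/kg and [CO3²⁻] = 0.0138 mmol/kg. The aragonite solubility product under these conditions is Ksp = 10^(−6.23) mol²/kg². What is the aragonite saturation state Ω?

Ω = 0.218

Ksp = 10^(−6.23) = 5.888×10^-7
Ω = [Ca²⁺][CO3²⁻]/Ksp = (9.32×10^-3)(0.0138×10^-3) / 5.888×10^-7 = 0.218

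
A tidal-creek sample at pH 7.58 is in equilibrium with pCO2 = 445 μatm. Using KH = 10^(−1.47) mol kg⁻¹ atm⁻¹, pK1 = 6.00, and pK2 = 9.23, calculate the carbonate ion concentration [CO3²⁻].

[CO2*] = KH · pCO2 = 10^(−1.47) × 445×10^-6 = 1.508×10^-5 mol/kg
α₀ = 1/(1 + K1/[H⁺] + K1K2/[H⁺]²) = 1/(1 + 10^+1.58 + 10^-0.07) = 0.02508
DIC = [CO2*]/α₀ = 1.508×10^-5 / 0.02508 = 0.6012 mmol/kg
[CO3²⁻] = α₂·DIC; α₂ = 0.02135, so [CO3²⁻] = 0.02135 × 0.6012 = 0.0128 mmol/kg = 12.8 μmol/kg

[CO3²⁻] = 12.8 μmol/kg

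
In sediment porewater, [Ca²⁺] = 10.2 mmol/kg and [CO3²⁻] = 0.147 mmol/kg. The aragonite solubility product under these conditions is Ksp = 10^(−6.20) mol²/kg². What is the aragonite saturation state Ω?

Ω = 2.38

Ksp = 10^(−6.20) = 6.310×10^-7
Ω = [Ca²⁺][CO3²⁻]/Ksp = (10.2×10^-3)(0.147×10^-3) / 6.310×10^-7 = 2.38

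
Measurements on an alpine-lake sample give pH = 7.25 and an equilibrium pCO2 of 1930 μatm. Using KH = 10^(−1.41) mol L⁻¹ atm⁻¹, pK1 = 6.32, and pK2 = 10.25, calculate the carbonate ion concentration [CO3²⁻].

[CO2*] = KH · pCO2 = 10^(−1.41) × 1930×10^-6 = 7.509×10^-5 mol/L
α₀ = 1/(1 + K1/[H⁺] + K1K2/[H⁺]²) = 1/(1 + 10^+0.93 + 10^-2.07) = 0.1050
DIC = [CO2*]/α₀ = 7.509×10^-5 / 0.1050 = 0.7148 mmol/L
[CO3²⁻] = α₂·DIC; α₂ = 0.0008941, so [CO3²⁻] = 0.0008941 × 0.7148 = 0.000639 mmol/L = 0.639 μmol/L

[CO3²⁻] = 0.639 μmol/L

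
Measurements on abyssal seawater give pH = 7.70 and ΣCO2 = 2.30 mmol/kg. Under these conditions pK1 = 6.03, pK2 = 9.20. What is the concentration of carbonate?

[CO3²⁻] = 0.0691 mmol/kg

α₂ = 1 / (1 + [H⁺]/K2 + [H⁺]²/(K1K2)) = 1 / (1 + 10^+1.50 + 10^-0.17)
   = 1 / (1 + 31.623 + 0.67608) = 1/33.299 = 0.03003
[CO3²⁻] = α₂ × DIC = 0.03003 × 2.30 = 0.0691 mmol/kg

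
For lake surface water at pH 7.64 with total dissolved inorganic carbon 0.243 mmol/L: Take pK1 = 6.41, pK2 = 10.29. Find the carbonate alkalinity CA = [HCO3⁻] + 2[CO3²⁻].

CA = 0.230 mmol/L

CA = [HCO3⁻] + 2[CO3²⁻] = (α₁ + 2α₂)·DIC
At pH 7.64: [H⁺]/K1 = 10^-1.23 = 0.058884, K2/[H⁺] = 10^-2.65 = 0.0022387
α₁ = 1/(1 + 0.058884 + 0.0022387) = 1/1.0611 = 0.9424; α₂ = α₁·K2/[H⁺] = 0.002110
α₁ + 2α₂ = 0.9466
CA = 0.9466 × 0.243 = 0.230 mmol/L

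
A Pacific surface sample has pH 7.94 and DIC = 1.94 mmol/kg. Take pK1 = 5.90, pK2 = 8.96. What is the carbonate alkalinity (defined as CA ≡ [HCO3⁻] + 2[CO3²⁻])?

CA = 2.09 mmol/kg

CA = [HCO3⁻] + 2[CO3²⁻] = (α₁ + 2α₂)·DIC
At pH 7.94: [H⁺]/K1 = 10^-2.04 = 0.0091201, K2/[H⁺] = 10^-1.02 = 0.095499
α₁ = 1/(1 + 0.0091201 + 0.095499) = 1/1.1046 = 0.9053; α₂ = α₁·K2/[H⁺] = 0.08645
α₁ + 2α₂ = 1.0782
CA = 1.0782 × 1.94 = 2.09 mmol/kg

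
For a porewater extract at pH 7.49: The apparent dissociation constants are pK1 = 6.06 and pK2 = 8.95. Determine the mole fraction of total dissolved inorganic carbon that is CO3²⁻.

α₂ = 0.0324

α₂ = 1 / (1 + [H⁺]/K2 + [H⁺]²/(K1K2)) = 1 / (1 + 10^+1.46 + 10^+0.03)
   = 1 / (1 + 28.840 + 1.0715) = 1/30.912 = 0.03235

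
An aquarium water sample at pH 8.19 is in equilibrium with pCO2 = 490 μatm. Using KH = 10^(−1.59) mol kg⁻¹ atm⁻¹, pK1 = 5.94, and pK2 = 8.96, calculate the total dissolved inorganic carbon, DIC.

DIC = 2.63 mmol/kg

[CO2*] = KH · pCO2 = 10^(−1.59) × 490×10^-6 = 1.259×10^-5 mol/kg
α₀ = 1/(1 + K1/[H⁺] + K1K2/[H⁺]²) = 1/(1 + 10^+2.25 + 10^+1.48) = 0.004784
DIC = [CO2*]/α₀ = 1.259×10^-5 / 0.004784 = 2.63 mmol/kg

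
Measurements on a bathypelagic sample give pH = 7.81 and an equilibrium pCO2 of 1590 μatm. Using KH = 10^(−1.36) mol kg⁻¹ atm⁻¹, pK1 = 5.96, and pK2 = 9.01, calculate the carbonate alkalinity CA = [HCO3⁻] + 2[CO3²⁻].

CA = 5.53 mmol/kg

[CO2*] = KH · pCO2 = 10^(−1.36) × 1590×10^-6 = 6.941×10^-5 mol/kg
α₀ = 1/(1 + K1/[H⁺] + K1K2/[H⁺]²) = 1/(1 + 10^+1.85 + 10^+0.65) = 0.01311
DIC = [CO2*]/α₀ = 6.941×10^-5 / 0.01311 = 5.293 mmol/kg
CA = (α₁ + 2α₂)·DIC = (0.9283 + 2×0.05857) × 5.293 = 5.53 mmol/kg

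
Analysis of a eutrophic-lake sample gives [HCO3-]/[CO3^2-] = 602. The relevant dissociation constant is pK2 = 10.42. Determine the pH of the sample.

pH = 7.64

From K2 = [H⁺][CO3^2-]/[HCO3-]:  pH = pK2 − log₁₀([HCO3-]/[CO3^2-])
log₁₀(602) = +2.780
pH = 10.42 − (+2.780) = 7.64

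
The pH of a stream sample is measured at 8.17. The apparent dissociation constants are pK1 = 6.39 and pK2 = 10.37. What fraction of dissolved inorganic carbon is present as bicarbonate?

α₁ = 0.978

α₁ = 1 / (1 + [H⁺]/K1 + K2/[H⁺]) = 1 / (1 + 10^-1.78 + 10^-2.20)
   = 1 / (1 + 0.016596 + 0.0063096) = 1/1.0229 = 0.9776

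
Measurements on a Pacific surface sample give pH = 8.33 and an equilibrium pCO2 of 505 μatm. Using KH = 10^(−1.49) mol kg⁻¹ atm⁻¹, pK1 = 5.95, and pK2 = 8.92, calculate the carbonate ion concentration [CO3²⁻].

[CO3²⁻] = 1.01 mmol/kg

[CO2*] = KH · pCO2 = 10^(−1.49) × 505×10^-6 = 1.634×10^-5 mol/kg
α₀ = 1/(1 + K1/[H⁺] + K1K2/[H⁺]²) = 1/(1 + 10^+2.38 + 10^+1.79) = 0.003305
DIC = [CO2*]/α₀ = 1.634×10^-5 / 0.003305 = 4.944 mmol/kg
[CO3²⁻] = α₂·DIC; α₂ = 0.2038, so [CO3²⁻] = 0.2038 × 4.944 = 1.01 mmol/kg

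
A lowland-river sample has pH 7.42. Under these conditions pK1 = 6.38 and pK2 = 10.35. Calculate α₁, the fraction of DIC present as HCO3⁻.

α₁ = 0.915

α₁ = 1 / (1 + [H⁺]/K1 + K2/[H⁺]) = 1 / (1 + 10^-1.04 + 10^-2.93)
   = 1 / (1 + 0.091201 + 0.0011749) = 1/1.0924 = 0.9154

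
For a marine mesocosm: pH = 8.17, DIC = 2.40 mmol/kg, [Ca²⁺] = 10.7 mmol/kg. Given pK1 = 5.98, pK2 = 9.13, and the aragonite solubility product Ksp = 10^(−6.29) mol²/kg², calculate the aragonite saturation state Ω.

Ω = 4.92

α₂ = 1 / (1 + [H⁺]/K2 + [H⁺]²/(K1K2)) = 1 / (1 + 10^+0.96 + 10^-1.23)
   = 1 / (1 + 9.1201 + 0.058884) = 1/10.179 = 0.09824
[CO3²⁻] = α₂ × DIC = 0.09824 × 2.40 = 0.2358 mmol/kg
Ksp = 10^(−6.29) = 5.129×10^-7
Ω = [Ca²⁺][CO3²⁻]/Ksp = (10.7×10^-3)(2.358×10^-4) / 5.129×10^-7 = 4.92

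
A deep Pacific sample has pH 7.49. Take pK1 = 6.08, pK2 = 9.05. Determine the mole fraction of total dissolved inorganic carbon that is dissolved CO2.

α₀ = 0.0365

α₀ = 1 / (1 + K1/[H⁺] + K1K2/[H⁺]²) = 1 / (1 + 10^+1.41 + 10^-0.15)
   = 1 / (1 + 25.704 + 0.70795) = 1/27.412 = 0.03648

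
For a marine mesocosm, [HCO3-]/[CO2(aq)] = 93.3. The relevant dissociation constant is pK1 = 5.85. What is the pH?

pH = 7.82

From K1 = [H⁺][HCO3-]/[CO2(aq)]:  pH = pK1 + log₁₀([HCO3-]/[CO2(aq)])
log₁₀(93.3) = +1.970
pH = 5.85 + (+1.970) = 7.82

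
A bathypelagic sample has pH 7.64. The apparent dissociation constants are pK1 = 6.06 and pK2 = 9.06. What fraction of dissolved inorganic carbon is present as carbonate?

α₂ = 0.0357

α₂ = 1 / (1 + [H⁺]/K2 + [H⁺]²/(K1K2)) = 1 / (1 + 10^+1.42 + 10^-0.16)
   = 1 / (1 + 26.303 + 0.69183) = 1/27.995 = 0.03572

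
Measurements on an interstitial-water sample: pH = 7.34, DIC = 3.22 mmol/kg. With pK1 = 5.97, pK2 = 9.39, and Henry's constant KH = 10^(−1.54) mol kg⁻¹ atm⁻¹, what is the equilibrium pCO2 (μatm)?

α₀ = 1 / (1 + K1/[H⁺] + K1K2/[H⁺]²) = 1 / (1 + 10^+1.37 + 10^-0.68)
   = 1 / (1 + 23.442 + 0.20893) = 1/24.651 = 0.04057
[CO2*] = α₀ × DIC = 0.04057 × 3.22 = 0.1306 mmol/kg
pCO2 = [CO2*]/KH = 1.306×10^-4 / 2.884×10^-2 = 4530 μatm

pCO2 = 4530 μatm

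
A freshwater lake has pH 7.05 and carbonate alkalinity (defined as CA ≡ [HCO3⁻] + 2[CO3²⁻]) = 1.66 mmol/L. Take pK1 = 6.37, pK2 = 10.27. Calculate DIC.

DIC = 2.01 mmol/L

CA = [HCO3⁻] + 2[CO3²⁻] = (α₁ + 2α₂)·DIC
At pH 7.05: [H⁺]/K1 = 10^-0.68 = 0.20893, K2/[H⁺] = 10^-3.22 = 0.00060256
α₁ = 1/(1 + 0.20893 + 0.00060256) = 1/1.2095 = 0.8268; α₂ = α₁·K2/[H⁺] = 0.0004982
α₁ + 2α₂ = 0.8278
DIC = CA / (α₁ + 2α₂) = 1.66 / 0.8278 = 2.01 mmol/L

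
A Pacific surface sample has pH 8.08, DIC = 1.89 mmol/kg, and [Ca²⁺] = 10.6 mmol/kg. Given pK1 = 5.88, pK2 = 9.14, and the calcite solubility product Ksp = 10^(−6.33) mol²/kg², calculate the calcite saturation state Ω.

α₂ = 1 / (1 + [H⁺]/K2 + [H⁺]²/(K1K2)) = 1 / (1 + 10^+1.06 + 10^-1.14)
   = 1 / (1 + 11.482 + 0.072444) = 1/12.554 = 0.07966
[CO3²⁻] = α₂ × DIC = 0.07966 × 1.89 = 0.1505 mmol/kg
Ksp = 10^(−6.33) = 4.677×10^-7
Ω = [Ca²⁺][CO3²⁻]/Ksp = (10.6×10^-3)(1.505×10^-4) / 4.677×10^-7 = 3.41

Ω = 3.41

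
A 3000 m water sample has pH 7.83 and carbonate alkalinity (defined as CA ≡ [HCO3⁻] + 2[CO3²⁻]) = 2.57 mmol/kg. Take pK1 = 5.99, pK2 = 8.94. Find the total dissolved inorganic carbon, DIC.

CA = [HCO3⁻] + 2[CO3²⁻] = (α₁ + 2α₂)·DIC
At pH 7.83: [H⁺]/K1 = 10^-1.84 = 0.014454, K2/[H⁺] = 10^-1.11 = 0.077625
α₁ = 1/(1 + 0.014454 + 0.077625) = 1/1.0921 = 0.9157; α₂ = α₁·K2/[H⁺] = 0.07108
α₁ + 2α₂ = 1.0578
DIC = CA / (α₁ + 2α₂) = 2.57 / 1.0578 = 2.43 mmol/kg

DIC = 2.43 mmol/kg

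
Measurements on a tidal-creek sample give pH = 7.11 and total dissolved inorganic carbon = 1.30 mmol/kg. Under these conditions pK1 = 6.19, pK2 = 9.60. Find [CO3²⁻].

α₂ = 1 / (1 + [H⁺]/K2 + [H⁺]²/(K1K2)) = 1 / (1 + 10^+2.49 + 10^+1.57)
   = 1 / (1 + 309.03 + 37.154) = 1/347.18 = 0.002880
[CO3²⁻] = α₂ × DIC = 0.002880 × 1.30 = 0.00374 mmol/kg = 3.74 μmol/kg

[CO3²⁻] = 3.74 μmol/kg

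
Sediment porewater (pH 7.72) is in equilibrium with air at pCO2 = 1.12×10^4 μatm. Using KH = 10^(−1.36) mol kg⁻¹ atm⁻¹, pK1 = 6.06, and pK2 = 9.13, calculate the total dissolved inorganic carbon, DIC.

DIC = 23.7 mmol/kg

[CO2*] = KH · pCO2 = 10^(−1.36) × 1.12×10^4×10^-6 = 4.889×10^-4 mol/kg
α₀ = 1/(1 + K1/[H⁺] + K1K2/[H⁺]²) = 1/(1 + 10^+1.66 + 10^+0.25) = 0.02062
DIC = [CO2*]/α₀ = 4.889×10^-4 / 0.02062 = 23.7 mmol/kg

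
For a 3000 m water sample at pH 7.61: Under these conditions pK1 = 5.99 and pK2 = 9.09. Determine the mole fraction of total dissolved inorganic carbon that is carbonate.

α₂ = 1 / (1 + [H⁺]/K2 + [H⁺]²/(K1K2)) = 1 / (1 + 10^+1.48 + 10^-0.14)
   = 1 / (1 + 30.200 + 0.72444) = 1/31.924 = 0.03132

α₂ = 0.0313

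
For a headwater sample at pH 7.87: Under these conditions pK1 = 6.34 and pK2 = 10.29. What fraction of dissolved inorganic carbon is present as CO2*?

α₀ = 1 / (1 + K1/[H⁺] + K1K2/[H⁺]²) = 1 / (1 + 10^+1.53 + 10^-0.89)
   = 1 / (1 + 33.884 + 0.12882) = 1/35.013 = 0.02856

α₀ = 0.0286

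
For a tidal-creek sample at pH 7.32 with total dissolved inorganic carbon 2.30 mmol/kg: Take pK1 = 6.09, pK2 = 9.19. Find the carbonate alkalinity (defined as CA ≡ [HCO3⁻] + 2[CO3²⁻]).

CA = [HCO3⁻] + 2[CO3²⁻] = (α₁ + 2α₂)·DIC
At pH 7.32: [H⁺]/K1 = 10^-1.23 = 0.058884, K2/[H⁺] = 10^-1.87 = 0.013490
α₁ = 1/(1 + 0.058884 + 0.013490) = 1/1.0724 = 0.9325; α₂ = α₁·K2/[H⁺] = 0.01258
α₁ + 2α₂ = 0.9577
CA = 0.9577 × 2.30 = 2.20 mmol/kg

CA = 2.20 mmol/kg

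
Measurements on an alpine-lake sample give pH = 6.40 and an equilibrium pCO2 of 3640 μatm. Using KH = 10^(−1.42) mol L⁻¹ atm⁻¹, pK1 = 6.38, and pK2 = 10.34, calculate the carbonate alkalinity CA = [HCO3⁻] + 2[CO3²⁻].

[CO2*] = KH · pCO2 = 10^(−1.42) × 3640×10^-6 = 1.384×10^-4 mol/L
α₀ = 1/(1 + K1/[H⁺] + K1K2/[H⁺]²) = 1/(1 + 10^+0.02 + 10^-3.92) = 0.4885
DIC = [CO2*]/α₀ = 1.384×10^-4 / 0.4885 = 0.2833 mmol/L
CA = (α₁ + 2α₂)·DIC = (0.5115 + 2×5.873×10^-5) × 0.2833 = 0.145 mmol/L

CA = 0.145 mmol/L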